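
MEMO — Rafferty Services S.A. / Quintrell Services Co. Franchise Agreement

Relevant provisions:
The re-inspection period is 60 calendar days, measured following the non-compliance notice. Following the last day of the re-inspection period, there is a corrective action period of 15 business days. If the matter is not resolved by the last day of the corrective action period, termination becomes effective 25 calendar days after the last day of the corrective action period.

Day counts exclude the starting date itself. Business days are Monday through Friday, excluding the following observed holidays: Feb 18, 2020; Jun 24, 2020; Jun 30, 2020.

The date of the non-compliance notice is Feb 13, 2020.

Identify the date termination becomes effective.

The last day of the re-inspection period: Feb 13, 2020 + 60 days = Apr 13, 2020.
The last day of the corrective action period: counting 15 business days from Monday, Apr 13, 2020 (Apr 14, Apr 15, Apr 16, Apr 17, …, Apr 30, May 1, May 4, skipping weekends) reaches Monday, May 4, 2020.
Adding 25 calendar days to May 4, 2020 gives May 29, 2020, which is the date termination becomes effective.

May 29, 2020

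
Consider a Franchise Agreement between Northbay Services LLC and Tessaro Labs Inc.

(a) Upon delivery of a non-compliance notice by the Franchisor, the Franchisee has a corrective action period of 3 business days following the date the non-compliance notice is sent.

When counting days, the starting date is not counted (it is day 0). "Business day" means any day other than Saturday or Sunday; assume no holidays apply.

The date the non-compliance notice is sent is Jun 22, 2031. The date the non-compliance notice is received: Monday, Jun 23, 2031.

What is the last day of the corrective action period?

From Sunday, Jun 22, 2031, 3 business days (Jun 23, Jun 24, Jun 25, skipping weekends) brings us to Wednesday, Jun 25, 2031, which is the last day of the corrective action period.

Jun 25, 2031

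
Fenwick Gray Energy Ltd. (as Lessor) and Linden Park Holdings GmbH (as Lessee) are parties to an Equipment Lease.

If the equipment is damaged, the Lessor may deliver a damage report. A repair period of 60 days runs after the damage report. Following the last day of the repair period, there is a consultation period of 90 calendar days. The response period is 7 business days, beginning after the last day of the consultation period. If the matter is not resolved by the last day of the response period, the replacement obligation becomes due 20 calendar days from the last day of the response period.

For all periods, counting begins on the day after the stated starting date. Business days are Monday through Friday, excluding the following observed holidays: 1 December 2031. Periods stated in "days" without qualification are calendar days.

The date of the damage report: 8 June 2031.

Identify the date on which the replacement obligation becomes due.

The last day of the repair period: 8 June 2031 + 60 days = 7 August 2031.
The last day of the consultation period: 7 August 2031 + 90 days = 5 November 2031.
From Wednesday, 5 November 2031, 7 business days (Nov 6, Nov 7, Nov 10, Nov 11, Nov 12, Nov 13, Nov 14, skipping weekends) brings us to Friday, 14 November 2031, which is the last day of the response period.
Adding 20 calendar days to 14 November 2031 gives 4 December 2031, which is the date on which the replacement obligation becomes due.

4 December 2031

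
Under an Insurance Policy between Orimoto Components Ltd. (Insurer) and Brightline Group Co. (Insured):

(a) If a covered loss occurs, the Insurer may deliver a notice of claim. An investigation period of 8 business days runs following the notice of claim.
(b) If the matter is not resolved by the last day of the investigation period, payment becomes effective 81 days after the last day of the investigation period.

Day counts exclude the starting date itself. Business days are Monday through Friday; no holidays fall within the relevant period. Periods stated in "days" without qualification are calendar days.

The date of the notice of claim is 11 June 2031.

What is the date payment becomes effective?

12 September 2031

The last day of the investigation period: counting 8 business days from Wednesday, 11 June 2031 (Jun 12, Jun 13, Jun 16, Jun 17, Jun 18, Jun 19, Jun 20, Jun 23, skipping weekends) reaches Monday, 23 June 2031.
The date payment becomes effective: 23 June 2031 + 81 days = 12 September 2031.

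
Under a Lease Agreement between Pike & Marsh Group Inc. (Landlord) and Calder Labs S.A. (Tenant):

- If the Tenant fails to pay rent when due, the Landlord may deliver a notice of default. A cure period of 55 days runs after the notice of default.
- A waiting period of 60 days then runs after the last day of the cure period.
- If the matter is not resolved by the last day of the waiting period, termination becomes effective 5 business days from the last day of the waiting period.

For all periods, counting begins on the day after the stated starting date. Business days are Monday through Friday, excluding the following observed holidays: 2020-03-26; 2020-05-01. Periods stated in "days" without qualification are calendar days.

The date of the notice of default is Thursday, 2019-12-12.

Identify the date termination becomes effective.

Adding 55 calendar days to 2019-12-12 gives 2020-02-05, which is the last day of the cure period.
The last day of the waiting period: 60 calendar days after 2020-02-05 is 2020-04-05.
From Sunday, 2020-04-05, 5 business days (Apr 6, Apr 7, Apr 8, Apr 9, Apr 10, skipping weekends) brings us to Friday, 2020-04-10, which is the date termination becomes effective.

2020-04-10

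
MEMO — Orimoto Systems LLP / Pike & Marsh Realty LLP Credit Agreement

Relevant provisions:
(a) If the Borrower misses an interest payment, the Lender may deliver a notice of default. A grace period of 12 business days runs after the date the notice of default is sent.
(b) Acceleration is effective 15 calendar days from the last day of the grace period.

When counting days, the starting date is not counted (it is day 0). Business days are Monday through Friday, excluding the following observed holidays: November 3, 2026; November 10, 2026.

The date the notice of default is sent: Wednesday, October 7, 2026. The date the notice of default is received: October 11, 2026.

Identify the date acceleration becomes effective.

The last day of the grace period: 12 business days after Wednesday, October 7, 2026, skipping weekends — Oct 8, Oct 9, Oct 12, Oct 13, …, Oct 21, Oct 22, Oct 23 — lands on Friday, October 23, 2026.
Adding 15 calendar days to October 23, 2026 gives November 7, 2026, which is the date acceleration becomes effective.

November 7, 2026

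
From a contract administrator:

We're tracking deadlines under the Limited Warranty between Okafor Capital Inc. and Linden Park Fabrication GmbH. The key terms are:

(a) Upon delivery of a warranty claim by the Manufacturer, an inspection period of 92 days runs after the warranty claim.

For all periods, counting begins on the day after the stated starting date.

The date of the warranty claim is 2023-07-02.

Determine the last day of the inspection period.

Adding 92 calendar days to 2023-07-02 gives 2023-10-02, which is the last day of the inspection period.

2023-10-02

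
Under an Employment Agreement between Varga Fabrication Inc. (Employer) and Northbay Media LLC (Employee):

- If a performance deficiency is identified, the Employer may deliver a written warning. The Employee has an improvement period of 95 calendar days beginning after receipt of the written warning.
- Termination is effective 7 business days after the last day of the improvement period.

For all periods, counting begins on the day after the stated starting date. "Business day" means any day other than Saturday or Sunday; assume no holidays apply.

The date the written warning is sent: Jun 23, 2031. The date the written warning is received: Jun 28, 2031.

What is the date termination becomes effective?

The last day of the improvement period: 95 calendar days after Jun 28, 2031 is Oct 1, 2031.
The date termination becomes effective: 7 business days after Wednesday, Oct 1, 2031, skipping weekends — Oct 2, Oct 3, Oct 6, Oct 7, Oct 8, Oct 9, Oct 10 — lands on Friday, Oct 10, 2031.

Oct 10, 2031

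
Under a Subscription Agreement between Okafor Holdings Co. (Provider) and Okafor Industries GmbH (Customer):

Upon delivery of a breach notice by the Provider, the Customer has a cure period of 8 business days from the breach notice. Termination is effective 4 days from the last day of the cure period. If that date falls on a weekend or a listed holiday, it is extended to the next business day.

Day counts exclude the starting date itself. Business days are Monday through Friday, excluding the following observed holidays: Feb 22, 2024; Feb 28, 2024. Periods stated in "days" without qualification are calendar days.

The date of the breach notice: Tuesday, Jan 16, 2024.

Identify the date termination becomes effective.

Jan 30, 2024

From Tuesday, Jan 16, 2024, 8 business days (Jan 17, Jan 18, Jan 19, Jan 22, Jan 23, Jan 24, Jan 25, Jan 26, skipping weekends) brings us to Friday, Jan 26, 2024, which is the last day of the cure period.
Adding 4 calendar days to Jan 26, 2024 gives Jan 30, 2024, which is the date termination becomes effective. Jan 30, 2024 is a Tuesday and is not a listed holiday, so no roll-forward applies.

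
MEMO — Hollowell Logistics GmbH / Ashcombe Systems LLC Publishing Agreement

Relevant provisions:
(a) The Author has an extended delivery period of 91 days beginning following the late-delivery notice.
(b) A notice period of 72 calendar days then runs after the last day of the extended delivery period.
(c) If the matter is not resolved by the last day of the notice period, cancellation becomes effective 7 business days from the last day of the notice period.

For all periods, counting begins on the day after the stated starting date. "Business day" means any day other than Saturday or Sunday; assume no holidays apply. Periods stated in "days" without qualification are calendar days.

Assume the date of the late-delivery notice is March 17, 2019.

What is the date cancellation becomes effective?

Adding 91 calendar days to March 17, 2019 gives June 16, 2019, which is the last day of the extended delivery period.
The last day of the notice period: 72 calendar days after June 16, 2019 is August 27, 2019.
From Tuesday, August 27, 2019, 7 business days (Aug 28, Aug 29, Aug 30, Sep 2, Sep 3, Sep 4, Sep 5, skipping weekends) brings us to Thursday, September 5, 2019, which is the date cancellation becomes effective.

September 5, 2019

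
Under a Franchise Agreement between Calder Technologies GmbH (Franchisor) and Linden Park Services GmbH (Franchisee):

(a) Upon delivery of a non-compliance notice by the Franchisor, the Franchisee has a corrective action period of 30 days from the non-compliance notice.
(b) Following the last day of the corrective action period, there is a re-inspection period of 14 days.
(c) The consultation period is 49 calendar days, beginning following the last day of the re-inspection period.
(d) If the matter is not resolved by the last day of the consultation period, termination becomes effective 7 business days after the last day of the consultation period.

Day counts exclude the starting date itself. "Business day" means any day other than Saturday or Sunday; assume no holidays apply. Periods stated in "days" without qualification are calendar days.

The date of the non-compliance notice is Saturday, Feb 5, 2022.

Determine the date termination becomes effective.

Adding 30 calendar days to Feb 5, 2022 gives Mar 7, 2022, which is the last day of the corrective action period.
The last day of the re-inspection period: Mar 7, 2022 + 14 days = Mar 21, 2022.
Adding 49 calendar days to Mar 21, 2022 gives May 9, 2022, which is the last day of the consultation period.
The date termination becomes effective: counting 7 business days from Monday, May 9, 2022 (May 10, May 11, May 12, May 13, May 16, May 17, May 18, skipping weekends) reaches Wednesday, May 18, 2022.

May 18, 2022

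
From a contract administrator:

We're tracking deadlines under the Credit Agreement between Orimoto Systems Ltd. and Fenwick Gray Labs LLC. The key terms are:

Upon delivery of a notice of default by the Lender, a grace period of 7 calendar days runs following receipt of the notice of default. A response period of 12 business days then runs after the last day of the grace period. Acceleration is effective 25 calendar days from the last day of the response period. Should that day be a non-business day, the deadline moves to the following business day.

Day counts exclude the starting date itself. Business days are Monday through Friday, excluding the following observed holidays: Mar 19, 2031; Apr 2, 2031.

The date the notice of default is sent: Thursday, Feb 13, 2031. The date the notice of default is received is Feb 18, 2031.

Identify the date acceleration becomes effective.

Apr 7, 2031

The last day of the grace period: 7 calendar days after Feb 18, 2031 is Feb 25, 2031.
The last day of the response period: counting 12 business days from Tuesday, Feb 25, 2031 (Feb 26, Feb 27, Feb 28, Mar 3, …, Mar 11, Mar 12, Mar 13, skipping weekends) reaches Thursday, Mar 13, 2031.
The date acceleration becomes effective: Mar 13, 2031 + 25 days = Apr 7, 2031. Apr 7, 2031 is a Monday and is not a listed holiday, so no roll-forward applies.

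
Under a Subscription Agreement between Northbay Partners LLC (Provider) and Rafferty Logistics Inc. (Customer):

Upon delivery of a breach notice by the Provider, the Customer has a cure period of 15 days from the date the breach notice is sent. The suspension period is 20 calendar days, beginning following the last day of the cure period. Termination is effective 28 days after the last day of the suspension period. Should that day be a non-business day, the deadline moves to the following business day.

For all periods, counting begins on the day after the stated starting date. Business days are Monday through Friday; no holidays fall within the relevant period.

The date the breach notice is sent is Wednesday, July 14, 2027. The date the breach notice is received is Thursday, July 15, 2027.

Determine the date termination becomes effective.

September 15, 2027

The last day of the cure period: 15 calendar days after July 14, 2027 is July 29, 2027.
Adding 20 calendar days to July 29, 2027 gives August 18, 2027, which is the last day of the suspension period.
The date termination becomes effective: 28 calendar days after August 18, 2027 is September 15, 2027. September 15, 2027 is a Wednesday, so no roll-forward applies.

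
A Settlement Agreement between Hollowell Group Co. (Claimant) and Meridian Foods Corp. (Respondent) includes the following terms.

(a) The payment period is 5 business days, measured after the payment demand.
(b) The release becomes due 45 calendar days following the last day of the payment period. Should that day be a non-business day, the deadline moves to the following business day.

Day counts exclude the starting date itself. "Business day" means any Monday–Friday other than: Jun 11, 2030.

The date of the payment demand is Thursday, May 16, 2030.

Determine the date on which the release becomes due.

The last day of the payment period: counting 5 business days from Thursday, May 16, 2030 (May 17, May 20, May 21, May 22, May 23, skipping weekends) reaches Thursday, May 23, 2030.
Adding 45 calendar days to May 23, 2030 gives Jul 7, 2030, which is the date on which the release becomes due. That falls on a Sunday, so it rolls to the next business day, Monday, Jul 8, 2030.

Jul 8, 2030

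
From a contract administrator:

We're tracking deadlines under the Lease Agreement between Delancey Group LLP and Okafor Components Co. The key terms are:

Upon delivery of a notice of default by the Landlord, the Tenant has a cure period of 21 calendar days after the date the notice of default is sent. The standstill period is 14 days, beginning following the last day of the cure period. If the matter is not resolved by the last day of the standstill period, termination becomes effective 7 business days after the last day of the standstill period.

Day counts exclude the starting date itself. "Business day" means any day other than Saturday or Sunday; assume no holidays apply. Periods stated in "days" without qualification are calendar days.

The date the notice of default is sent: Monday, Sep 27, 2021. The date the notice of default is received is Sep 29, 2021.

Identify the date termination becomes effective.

Nov 10, 2021

The last day of the cure period: 21 calendar days after Sep 27, 2021 is Oct 18, 2021.
Adding 14 calendar days to Oct 18, 2021 gives Nov 1, 2021, which is the last day of the standstill period.
The date termination becomes effective: 7 business days after Monday, Nov 1, 2021, skipping weekends — Nov 2, Nov 3, Nov 4, Nov 5, Nov 8, Nov 9, Nov 10 — lands on Wednesday, Nov 10, 2021.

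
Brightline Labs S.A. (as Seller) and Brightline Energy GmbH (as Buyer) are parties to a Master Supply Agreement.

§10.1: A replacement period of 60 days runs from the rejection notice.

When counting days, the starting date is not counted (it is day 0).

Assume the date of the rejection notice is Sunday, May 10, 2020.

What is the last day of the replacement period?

Jul 9, 2020

The last day of the replacement period: 60 calendar days after May 10, 2020 is Jul 9, 2020.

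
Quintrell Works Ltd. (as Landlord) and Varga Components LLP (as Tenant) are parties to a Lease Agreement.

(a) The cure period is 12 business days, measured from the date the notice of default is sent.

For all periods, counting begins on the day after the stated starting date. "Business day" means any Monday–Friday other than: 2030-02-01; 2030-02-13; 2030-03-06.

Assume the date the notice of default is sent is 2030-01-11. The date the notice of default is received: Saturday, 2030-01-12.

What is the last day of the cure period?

2030-01-29

From Friday, 2030-01-11, 12 business days (Jan 14, Jan 15, Jan 16, Jan 17, …, Jan 25, Jan 28, Jan 29, skipping weekends) brings us to Tuesday, 2030-01-29, which is the last day of the cure period.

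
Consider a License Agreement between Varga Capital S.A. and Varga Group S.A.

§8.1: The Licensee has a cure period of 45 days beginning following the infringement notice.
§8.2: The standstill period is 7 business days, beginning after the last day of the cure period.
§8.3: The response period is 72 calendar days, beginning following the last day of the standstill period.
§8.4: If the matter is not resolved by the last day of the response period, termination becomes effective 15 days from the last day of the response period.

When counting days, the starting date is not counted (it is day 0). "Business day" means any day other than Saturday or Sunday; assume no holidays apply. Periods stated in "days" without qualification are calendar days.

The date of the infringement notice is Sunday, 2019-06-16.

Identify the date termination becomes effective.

2019-11-04

Adding 45 calendar days to 2019-06-16 gives 2019-07-31, which is the last day of the cure period.
The last day of the standstill period: 7 business days after Wednesday, 2019-07-31, skipping weekends — Aug 1, Aug 2, Aug 5, Aug 6, Aug 7, Aug 8, Aug 9 — lands on Friday, 2019-08-09.
The last day of the response period: 2019-08-09 + 72 days = 2019-10-20.
The date termination becomes effective: 15 calendar days after 2019-10-20 is 2019-11-04.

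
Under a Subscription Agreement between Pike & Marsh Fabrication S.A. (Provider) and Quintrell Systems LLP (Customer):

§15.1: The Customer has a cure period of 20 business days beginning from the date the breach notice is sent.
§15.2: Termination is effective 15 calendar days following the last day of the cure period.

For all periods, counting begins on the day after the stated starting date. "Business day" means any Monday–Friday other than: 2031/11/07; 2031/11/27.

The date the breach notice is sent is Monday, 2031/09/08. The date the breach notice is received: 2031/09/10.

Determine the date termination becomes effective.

From Monday, 2031/09/08, 20 business days (Sep 9, Sep 10, Sep 11, Sep 12, …, Oct 2, Oct 3, Oct 6, skipping weekends) brings us to Monday, 2031/10/06, which is the last day of the cure period.
The date termination becomes effective: 2031/10/06 + 15 days = 2031/10/21.

2031/10/21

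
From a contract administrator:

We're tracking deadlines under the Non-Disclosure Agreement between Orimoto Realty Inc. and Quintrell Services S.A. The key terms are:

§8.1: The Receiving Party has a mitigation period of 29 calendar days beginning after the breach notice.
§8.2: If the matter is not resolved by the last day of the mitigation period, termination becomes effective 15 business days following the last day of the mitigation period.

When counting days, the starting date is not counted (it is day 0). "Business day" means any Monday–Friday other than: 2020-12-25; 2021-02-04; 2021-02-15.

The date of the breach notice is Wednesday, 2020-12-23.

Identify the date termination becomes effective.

The last day of the mitigation period: 29 calendar days after 2020-12-23 is 2021-01-21.
The date termination becomes effective: 15 business days after Thursday, 2021-01-21, skipping weekends and the listed holiday on Feb 4 — Jan 22, Jan 25, Jan 26, Jan 27, …, Feb 10, Feb 11, Feb 12 — lands on Friday, 2021-02-12.

2021-02-12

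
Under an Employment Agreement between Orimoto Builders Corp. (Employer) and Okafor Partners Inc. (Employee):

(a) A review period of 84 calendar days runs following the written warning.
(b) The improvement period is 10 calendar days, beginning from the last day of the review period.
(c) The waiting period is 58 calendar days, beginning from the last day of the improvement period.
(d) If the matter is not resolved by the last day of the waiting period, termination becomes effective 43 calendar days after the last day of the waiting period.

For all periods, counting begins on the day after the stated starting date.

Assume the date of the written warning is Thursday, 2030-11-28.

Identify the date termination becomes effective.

The last day of the review period: 2030-11-28 + 84 days = 2031-02-20.
The last day of the improvement period: 10 calendar days after 2031-02-20 is 2031-03-02.
Adding 58 calendar days to 2031-03-02 gives 2031-04-29, which is the last day of the waiting period.
Adding 43 calendar days to 2031-04-29 gives 2031-06-11, which is the date termination becomes effective.

2031-06-11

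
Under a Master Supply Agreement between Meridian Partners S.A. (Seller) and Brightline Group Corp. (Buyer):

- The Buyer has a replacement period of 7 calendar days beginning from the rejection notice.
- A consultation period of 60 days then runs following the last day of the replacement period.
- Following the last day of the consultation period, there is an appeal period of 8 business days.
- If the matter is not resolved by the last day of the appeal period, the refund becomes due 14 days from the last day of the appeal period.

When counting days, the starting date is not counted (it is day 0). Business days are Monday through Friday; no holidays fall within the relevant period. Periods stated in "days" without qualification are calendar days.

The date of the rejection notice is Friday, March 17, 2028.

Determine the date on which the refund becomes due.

June 16, 2028

The last day of the replacement period: 7 calendar days after March 17, 2028 is March 24, 2028.
The last day of the consultation period: March 24, 2028 + 60 days = May 23, 2028.
The last day of the appeal period: 8 business days after Tuesday, May 23, 2028, skipping weekends — May 24, May 25, May 26, May 29, May 30, May 31, Jun 1, Jun 2 — lands on Friday, June 2, 2028.
Adding 14 calendar days to June 2, 2028 gives June 16, 2028, which is the date on which the refund becomes due.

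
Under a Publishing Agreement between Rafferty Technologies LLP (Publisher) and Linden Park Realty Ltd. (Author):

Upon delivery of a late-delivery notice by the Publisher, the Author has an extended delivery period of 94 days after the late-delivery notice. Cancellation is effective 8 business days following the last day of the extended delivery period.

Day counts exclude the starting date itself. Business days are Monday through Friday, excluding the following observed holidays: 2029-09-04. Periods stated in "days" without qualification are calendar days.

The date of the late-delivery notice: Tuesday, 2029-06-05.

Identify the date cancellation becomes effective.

Adding 94 calendar days to 2029-06-05 gives 2029-09-07, which is the last day of the extended delivery period.
The date cancellation becomes effective: 8 business days after Friday, 2029-09-07, skipping weekends — Sep 10, Sep 11, Sep 12, Sep 13, Sep 14, Sep 17, Sep 18, Sep 19 — lands on Wednesday, 2029-09-19.

2029-09-19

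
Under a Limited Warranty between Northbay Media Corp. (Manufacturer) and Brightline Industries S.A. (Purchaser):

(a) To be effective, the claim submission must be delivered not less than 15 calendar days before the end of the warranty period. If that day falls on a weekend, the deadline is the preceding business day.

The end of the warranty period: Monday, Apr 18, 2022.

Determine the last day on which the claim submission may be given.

Counting back 15 calendar days from Apr 18, 2022 gives Apr 3, 2022. That is a Sunday, so the deadline moves back to Friday, Apr 1, 2022.

Apr 1, 2022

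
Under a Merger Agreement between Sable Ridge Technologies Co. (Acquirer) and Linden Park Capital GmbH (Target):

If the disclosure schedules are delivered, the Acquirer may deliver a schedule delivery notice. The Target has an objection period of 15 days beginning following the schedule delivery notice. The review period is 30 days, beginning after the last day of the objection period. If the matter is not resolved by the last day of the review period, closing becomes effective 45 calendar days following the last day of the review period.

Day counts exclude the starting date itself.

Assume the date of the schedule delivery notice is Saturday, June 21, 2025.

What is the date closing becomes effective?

September 19, 2025

The last day of the objection period: June 21, 2025 + 15 days = July 6, 2025.
The last day of the review period: July 6, 2025 + 30 days = August 5, 2025.
Adding 45 calendar days to August 5, 2025 gives September 19, 2025, which is the date closing becomes effective.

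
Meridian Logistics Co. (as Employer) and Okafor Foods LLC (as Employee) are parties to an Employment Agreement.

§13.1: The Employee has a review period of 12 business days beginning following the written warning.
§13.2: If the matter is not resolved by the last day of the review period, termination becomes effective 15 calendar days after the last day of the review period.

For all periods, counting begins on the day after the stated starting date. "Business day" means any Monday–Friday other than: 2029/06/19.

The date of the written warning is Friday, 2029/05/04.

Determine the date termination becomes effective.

2029/06/06

The last day of the review period: 12 business days after Friday, 2029/05/04, skipping weekends — May 7, May 8, May 9, May 10, …, May 18, May 21, May 22 — lands on Tuesday, 2029/05/22.
Adding 15 calendar days to 2029/05/22 gives 2029/06/06, which is the date termination becomes effective.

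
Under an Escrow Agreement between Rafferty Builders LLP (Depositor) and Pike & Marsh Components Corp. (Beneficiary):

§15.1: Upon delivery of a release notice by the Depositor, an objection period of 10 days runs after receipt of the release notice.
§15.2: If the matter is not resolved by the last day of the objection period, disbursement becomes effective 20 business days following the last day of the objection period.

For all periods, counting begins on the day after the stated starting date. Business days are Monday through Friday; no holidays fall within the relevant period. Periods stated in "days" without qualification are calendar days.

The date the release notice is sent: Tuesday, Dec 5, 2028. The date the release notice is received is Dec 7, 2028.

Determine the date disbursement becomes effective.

Jan 12, 2029

The last day of the objection period: 10 calendar days after Dec 7, 2028 is Dec 17, 2028.
From Sunday, Dec 17, 2028, 20 business days (Dec 18, Dec 19, Dec 20, Dec 21, …, Jan 10, Jan 11, Jan 12, skipping weekends) brings us to Friday, Jan 12, 2029, which is the date disbursement becomes effective.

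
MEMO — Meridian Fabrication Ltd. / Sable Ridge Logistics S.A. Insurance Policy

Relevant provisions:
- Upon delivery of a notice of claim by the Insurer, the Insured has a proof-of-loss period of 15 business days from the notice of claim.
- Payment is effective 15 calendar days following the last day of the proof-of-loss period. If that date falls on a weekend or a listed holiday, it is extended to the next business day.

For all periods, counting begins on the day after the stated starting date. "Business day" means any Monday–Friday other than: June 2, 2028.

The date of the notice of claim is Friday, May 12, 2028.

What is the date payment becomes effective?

The last day of the proof-of-loss period: counting 15 business days from Friday, May 12, 2028 (May 15, May 16, May 17, May 18, …, May 31, Jun 1, Jun 5, skipping weekends and the listed holiday on Jun 2) reaches Monday, June 5, 2028.
The date payment becomes effective: 15 calendar days after June 5, 2028 is June 20, 2028. June 20, 2028 is a Tuesday and is not a listed holiday, so no roll-forward applies.

June 20, 2028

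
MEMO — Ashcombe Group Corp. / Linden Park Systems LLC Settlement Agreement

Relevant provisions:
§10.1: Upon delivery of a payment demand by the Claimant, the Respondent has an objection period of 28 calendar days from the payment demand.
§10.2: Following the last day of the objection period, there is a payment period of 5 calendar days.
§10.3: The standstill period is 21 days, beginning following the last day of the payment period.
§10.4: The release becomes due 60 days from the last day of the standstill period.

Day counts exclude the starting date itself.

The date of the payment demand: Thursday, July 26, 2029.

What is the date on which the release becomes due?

November 17, 2029

The last day of the objection period: 28 calendar days after July 26, 2029 is August 23, 2029.
Adding 5 calendar days to August 23, 2029 gives August 28, 2029, which is the last day of the payment period.
Adding 21 calendar days to August 28, 2029 gives September 18, 2029, which is the last day of the standstill period.
Adding 60 calendar days to September 18, 2029 gives November 17, 2029, which is the date on which the release becomes due.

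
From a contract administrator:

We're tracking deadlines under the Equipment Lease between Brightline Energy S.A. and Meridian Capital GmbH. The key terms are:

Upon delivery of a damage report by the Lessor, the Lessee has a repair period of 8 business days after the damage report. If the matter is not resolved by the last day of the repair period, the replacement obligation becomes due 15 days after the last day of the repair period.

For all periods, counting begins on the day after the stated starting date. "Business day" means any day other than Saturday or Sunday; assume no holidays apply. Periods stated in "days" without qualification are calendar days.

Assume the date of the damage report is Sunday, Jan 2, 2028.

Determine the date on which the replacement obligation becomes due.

Jan 27, 2028

The last day of the repair period: 8 business days after Sunday, Jan 2, 2028, skipping weekends — Jan 3, Jan 4, Jan 5, Jan 6, Jan 7, Jan 10, Jan 11, Jan 12 — lands on Wednesday, Jan 12, 2028.
The date on which the replacement obligation becomes due: 15 calendar days after Jan 12, 2028 is Jan 27, 2028.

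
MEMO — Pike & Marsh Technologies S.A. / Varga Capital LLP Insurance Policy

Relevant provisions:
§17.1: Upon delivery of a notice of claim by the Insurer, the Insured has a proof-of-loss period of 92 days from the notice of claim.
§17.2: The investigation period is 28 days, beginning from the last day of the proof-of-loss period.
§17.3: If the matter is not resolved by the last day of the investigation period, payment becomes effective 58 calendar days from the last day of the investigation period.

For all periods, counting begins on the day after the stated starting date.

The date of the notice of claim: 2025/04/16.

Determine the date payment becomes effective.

Adding 92 calendar days to 2025/04/16 gives 2025/07/17, which is the last day of the proof-of-loss period.
The last day of the investigation period: 28 calendar days after 2025/07/17 is 2025/08/14.
Adding 58 calendar days to 2025/08/14 gives 2025/10/11, which is the date payment becomes effective.

2025/10/11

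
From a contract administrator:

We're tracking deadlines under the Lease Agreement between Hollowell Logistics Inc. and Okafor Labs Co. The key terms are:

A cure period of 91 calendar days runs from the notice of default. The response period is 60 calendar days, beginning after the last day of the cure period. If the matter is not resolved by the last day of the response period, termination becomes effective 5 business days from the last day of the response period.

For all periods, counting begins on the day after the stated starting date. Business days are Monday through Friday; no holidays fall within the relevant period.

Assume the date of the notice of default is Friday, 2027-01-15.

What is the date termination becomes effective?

2027-06-22

The last day of the cure period: 91 calendar days after 2027-01-15 is 2027-04-16.
The last day of the response period: 60 calendar days after 2027-04-16 is 2027-06-15.
The date termination becomes effective: 5 business days after Tuesday, 2027-06-15, skipping weekends — Jun 16, Jun 17, Jun 18, Jun 21, Jun 22 — lands on Tuesday, 2027-06-22.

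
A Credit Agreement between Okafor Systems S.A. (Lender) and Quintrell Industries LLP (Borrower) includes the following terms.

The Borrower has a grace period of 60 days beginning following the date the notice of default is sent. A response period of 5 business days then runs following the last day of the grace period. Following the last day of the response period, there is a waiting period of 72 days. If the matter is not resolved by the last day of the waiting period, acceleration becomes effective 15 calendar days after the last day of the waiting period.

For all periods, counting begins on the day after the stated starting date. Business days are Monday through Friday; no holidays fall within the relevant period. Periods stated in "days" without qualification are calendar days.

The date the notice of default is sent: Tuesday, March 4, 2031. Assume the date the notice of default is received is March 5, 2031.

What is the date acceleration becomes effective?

August 4, 2031

The last day of the grace period: 60 calendar days after March 4, 2031 is May 3, 2031.
From Saturday, May 3, 2031, 5 business days (May 5, May 6, May 7, May 8, May 9, skipping weekends) brings us to Friday, May 9, 2031, which is the last day of the response period.
The last day of the waiting period: 72 calendar days after May 9, 2031 is July 20, 2031.
The date acceleration becomes effective: July 20, 2031 + 15 days = August 4, 2031.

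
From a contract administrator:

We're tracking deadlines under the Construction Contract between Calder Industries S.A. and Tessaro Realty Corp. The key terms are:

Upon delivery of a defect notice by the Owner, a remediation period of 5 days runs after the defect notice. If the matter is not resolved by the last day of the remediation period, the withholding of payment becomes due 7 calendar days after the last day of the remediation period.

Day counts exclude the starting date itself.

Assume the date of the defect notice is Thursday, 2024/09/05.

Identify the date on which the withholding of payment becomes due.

2024/09/17

The last day of the remediation period: 2024/09/05 + 5 days = 2024/09/10.
Adding 7 calendar days to 2024/09/10 gives 2024/09/17, which is the date on which the withholding of payment becomes due.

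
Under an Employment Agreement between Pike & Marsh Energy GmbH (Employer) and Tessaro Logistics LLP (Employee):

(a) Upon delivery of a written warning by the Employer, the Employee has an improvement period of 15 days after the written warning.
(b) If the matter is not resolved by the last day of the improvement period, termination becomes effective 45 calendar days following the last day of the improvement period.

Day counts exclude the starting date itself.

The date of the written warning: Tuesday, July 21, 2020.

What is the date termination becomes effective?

September 19, 2020

The last day of the improvement period: July 21, 2020 + 15 days = August 5, 2020.
The date termination becomes effective: 45 calendar days after August 5, 2020 is September 19, 2020.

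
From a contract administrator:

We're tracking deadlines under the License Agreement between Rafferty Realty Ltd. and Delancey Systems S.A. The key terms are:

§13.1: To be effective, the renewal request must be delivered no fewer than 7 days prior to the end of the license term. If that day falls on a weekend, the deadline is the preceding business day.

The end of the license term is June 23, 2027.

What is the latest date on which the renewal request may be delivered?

Counting back 7 calendar days from June 23, 2027 gives June 16, 2027. That is a Wednesday, so no adjustment is needed.

June 16, 2027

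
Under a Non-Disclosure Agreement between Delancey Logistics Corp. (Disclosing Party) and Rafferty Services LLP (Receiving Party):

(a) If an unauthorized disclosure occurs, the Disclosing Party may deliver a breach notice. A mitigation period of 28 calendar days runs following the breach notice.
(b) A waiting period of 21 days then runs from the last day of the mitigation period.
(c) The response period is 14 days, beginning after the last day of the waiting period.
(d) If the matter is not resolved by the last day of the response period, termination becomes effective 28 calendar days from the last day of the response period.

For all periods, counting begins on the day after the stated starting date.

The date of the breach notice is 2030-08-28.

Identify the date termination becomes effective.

2030-11-27

The last day of the mitigation period: 2030-08-28 + 28 days = 2030-09-25.
Adding 21 calendar days to 2030-09-25 gives 2030-10-16, which is the last day of the waiting period.
The last day of the response period: 14 calendar days after 2030-10-16 is 2030-10-30.
The date termination becomes effective: 28 calendar days after 2030-10-30 is 2030-11-27.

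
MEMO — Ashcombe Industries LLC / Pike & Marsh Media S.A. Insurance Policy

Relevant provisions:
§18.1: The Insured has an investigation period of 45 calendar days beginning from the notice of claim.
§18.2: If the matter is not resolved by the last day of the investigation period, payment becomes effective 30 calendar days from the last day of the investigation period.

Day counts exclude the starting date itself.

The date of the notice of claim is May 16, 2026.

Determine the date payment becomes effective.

Adding 45 calendar days to May 16, 2026 gives June 30, 2026, which is the last day of the investigation period.
The date payment becomes effective: 30 calendar days after June 30, 2026 is July 30, 2026.

July 30, 2026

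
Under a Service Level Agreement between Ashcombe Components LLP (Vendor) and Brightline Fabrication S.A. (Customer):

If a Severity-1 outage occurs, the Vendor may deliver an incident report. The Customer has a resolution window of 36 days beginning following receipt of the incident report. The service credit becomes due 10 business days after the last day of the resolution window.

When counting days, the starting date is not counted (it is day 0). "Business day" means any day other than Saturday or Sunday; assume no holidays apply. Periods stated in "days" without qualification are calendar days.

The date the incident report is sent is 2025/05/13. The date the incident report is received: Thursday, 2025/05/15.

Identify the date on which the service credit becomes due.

Adding 36 calendar days to 2025/05/15 gives 2025/06/20, which is the last day of the resolution window.
The date on which the service credit becomes due: counting 10 business days from Friday, 2025/06/20 (Jun 23, Jun 24, Jun 25, Jun 26, Jun 27, Jun 30, Jul 1, Jul 2, Jul 3, Jul 4, skipping weekends) reaches Friday, 2025/07/04.

2025/07/04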